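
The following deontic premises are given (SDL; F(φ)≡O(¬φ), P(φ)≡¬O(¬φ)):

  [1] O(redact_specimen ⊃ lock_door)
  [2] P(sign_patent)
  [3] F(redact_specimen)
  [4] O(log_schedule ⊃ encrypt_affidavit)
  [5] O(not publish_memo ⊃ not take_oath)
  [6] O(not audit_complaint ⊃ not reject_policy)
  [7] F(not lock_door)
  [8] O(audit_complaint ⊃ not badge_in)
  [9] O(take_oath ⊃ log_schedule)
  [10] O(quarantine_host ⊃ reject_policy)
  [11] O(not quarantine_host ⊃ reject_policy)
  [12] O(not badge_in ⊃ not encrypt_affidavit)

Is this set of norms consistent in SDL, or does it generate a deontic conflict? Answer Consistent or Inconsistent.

Premise 1 is O(redact_specimen ⊃ lock_door); even if O(lock_door) held, inferring O(redact_specimen) would be affirming the consequent — invalid.
So O(redact_specimen) is not derivable, and the apparent clash with O(not redact_specimen) does not arise.
A world satisfying every obligation exists (e.g. audit_complaint=true, badge_in=false, encrypt_affidavit=false, lock_door=true, log_schedule=false, publish_memo=false, quarantine_host=false, redact_specimen=false, reject_policy=true, sign_patent=false, take_oath=false); no atom is both obligatory and forbidden, so the set is consistent.

Consistent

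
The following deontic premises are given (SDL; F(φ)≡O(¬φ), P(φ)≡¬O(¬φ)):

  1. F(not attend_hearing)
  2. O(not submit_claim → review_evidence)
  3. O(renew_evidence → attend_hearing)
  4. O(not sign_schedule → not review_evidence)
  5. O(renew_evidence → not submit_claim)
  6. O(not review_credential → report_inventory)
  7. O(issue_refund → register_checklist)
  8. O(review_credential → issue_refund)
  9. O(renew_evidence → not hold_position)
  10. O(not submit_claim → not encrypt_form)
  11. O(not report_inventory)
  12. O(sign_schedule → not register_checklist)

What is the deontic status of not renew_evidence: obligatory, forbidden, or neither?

Premise 11 gives O(not report_inventory).
Premise 6 is O(not review_credential → report_inventory); contrapositively O(not report_inventory → review_credential). Since O(not report_inventory) holds, K gives O(review_credential).
Applying K to premise 8 (O(review_credential → issue_refund)) and O(review_credential) yields O(issue_refund).
From O(issue_refund) and premise 7, O(issue_refund → register_checklist), we obtain O(register_checklist).
Premise 12, O(sign_schedule → not register_checklist), contraposes to O(register_checklist → not sign_schedule); with O(register_checklist) we get O(not sign_schedule).
Applying K to premise 4 (O(not sign_schedule → not review_evidence)) and O(not sign_schedule) yields O(not review_evidence).
Premise 2 is O(not submit_claim → review_evidence); contrapositively O(not review_evidence → submit_claim). Since O(not review_evidence) holds, K gives O(submit_claim).
Premise 5, O(renew_evidence → not submit_claim), contraposes to O(submit_claim → not renew_evidence); with O(submit_claim) we get O(not renew_evidence).
Premises 1, 3, 9, 10 do not contribute to this derivation.
Hence not renew_evidence is obligatory.

Obligatory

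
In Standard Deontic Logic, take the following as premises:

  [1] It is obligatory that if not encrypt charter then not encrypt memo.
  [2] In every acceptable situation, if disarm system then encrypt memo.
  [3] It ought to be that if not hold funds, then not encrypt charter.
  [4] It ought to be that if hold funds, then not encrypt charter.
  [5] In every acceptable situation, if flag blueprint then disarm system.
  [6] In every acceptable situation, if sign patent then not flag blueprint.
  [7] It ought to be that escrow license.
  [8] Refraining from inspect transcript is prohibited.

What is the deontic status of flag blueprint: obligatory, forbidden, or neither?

By case analysis on ¬hold_funds: premise 3 gives O(¬hold_funds → ¬encrypt_charter) and premise 4 gives O(hold_funds → ¬encrypt_charter), so O(¬encrypt_charter) either way.
With premise 1, O(¬encrypt_charter → ¬encrypt_memo), the K-axiom yields O(¬encrypt_memo).
Premise 2, O(disarm_system → encrypt_memo), contraposes to O(¬encrypt_memo → ¬disarm_system); with O(¬encrypt_memo) we get O(¬disarm_system).
Premise 5, O(flag_blueprint → disarm_system), contraposes to O(¬disarm_system → ¬flag_blueprint); with O(¬disarm_system) we get O(¬flag_blueprint).
Premises 6, 7, 8 do not contribute to this derivation.
Thus O(¬flag_blueprint), which is F(flag_blueprint): flag_blueprint is forbidden.

Forbidden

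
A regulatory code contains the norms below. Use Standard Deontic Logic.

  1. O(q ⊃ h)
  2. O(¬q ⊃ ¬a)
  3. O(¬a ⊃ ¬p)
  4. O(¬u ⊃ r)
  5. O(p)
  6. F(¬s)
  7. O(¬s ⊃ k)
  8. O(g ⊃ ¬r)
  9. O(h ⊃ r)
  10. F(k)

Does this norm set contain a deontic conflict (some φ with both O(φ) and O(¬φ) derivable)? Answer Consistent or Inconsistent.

Consistent

Premise 7 is O(¬s ⊃ k), but O(¬s) is not derivable from the premises, so it does not yield O(k).
So O(k) is not derivable, and the apparent clash with O(¬k) does not arise.
A world satisfying every obligation exists (e.g. a=true, g=false, h=true, k=false, p=true, q=true, r=true, s=true, u=false); no atom is both obligatory and forbidden, so the set is consistent.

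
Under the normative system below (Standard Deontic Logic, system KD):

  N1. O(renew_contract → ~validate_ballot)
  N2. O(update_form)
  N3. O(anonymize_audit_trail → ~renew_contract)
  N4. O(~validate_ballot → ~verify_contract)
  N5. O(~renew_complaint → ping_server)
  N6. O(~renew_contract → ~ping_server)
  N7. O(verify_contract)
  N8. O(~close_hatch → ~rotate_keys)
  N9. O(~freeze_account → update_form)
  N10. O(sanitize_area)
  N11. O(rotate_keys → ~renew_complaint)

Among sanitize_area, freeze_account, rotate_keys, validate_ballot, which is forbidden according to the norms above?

Premise 7 gives O(verify_contract).
Premise 4, O(~validate_ballot → ~verify_contract), contraposes to O(verify_contract → validate_ballot); with O(verify_contract) we get O(validate_ballot).
Premise 1 is O(renew_contract → ~validate_ballot); contrapositively O(validate_ballot → ~renew_contract). Since O(validate_ballot) holds, K gives O(~renew_contract).
From O(~renew_contract) and premise 6, O(~renew_contract → ~ping_server), we obtain O(~ping_server).
Premise 5, O(~renew_complaint → ping_server), contraposes to O(~ping_server → renew_complaint); with O(~ping_server) we get O(renew_complaint).
Premise 11 is O(rotate_keys → ~renew_complaint); contrapositively O(renew_complaint → ~rotate_keys). Since O(renew_complaint) holds, K gives O(~rotate_keys).
So O(~rotate_keys) holds, i.e. rotate_keys is forbidden. None of the other listed options is forbidden under the premises.

rotate_keys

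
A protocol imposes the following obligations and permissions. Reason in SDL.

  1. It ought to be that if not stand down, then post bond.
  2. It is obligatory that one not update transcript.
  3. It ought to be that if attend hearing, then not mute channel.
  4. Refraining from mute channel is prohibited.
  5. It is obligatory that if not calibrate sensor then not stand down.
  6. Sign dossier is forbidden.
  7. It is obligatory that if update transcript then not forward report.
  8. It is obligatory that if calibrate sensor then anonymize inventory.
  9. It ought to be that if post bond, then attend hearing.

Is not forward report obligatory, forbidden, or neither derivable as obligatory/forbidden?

Neither

Premise 7 is O(update_transcript → ¬forward_report), but O(update_transcript) is not derivable from the premises, so it does not yield O(¬forward_report).
No premise or chain of K-axiom applications forces O(¬forward_report), and none forces O(forward_report). So ¬forward_report is neither obligatory nor forbidden under these norms.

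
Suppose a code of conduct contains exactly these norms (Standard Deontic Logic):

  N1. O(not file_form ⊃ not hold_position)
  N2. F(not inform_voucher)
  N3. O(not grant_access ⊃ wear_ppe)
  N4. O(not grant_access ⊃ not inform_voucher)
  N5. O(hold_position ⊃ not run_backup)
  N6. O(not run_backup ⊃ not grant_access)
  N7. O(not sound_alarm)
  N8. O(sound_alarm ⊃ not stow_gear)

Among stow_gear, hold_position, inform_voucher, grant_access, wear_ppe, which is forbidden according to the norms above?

Premise 2 is F(not inform_voucher), i.e. O(inform_voucher).
Premise 4, O(not grant_access ⊃ not inform_voucher), contraposes to O(inform_voucher ⊃ grant_access); with O(inform_voucher) we get O(grant_access).
Premise 6 is O(not run_backup ⊃ not grant_access); contrapositively O(grant_access ⊃ run_backup). Since O(grant_access) holds, K gives O(run_backup).
The contrapositive of premise 5 (O(hold_position ⊃ not run_backup)) is O(run_backup ⊃ not hold_position), and O(run_backup) is already established, so O(not hold_position).
So O(not hold_position) holds, i.e. hold_position is forbidden. None of the other listed options is forbidden under the premises.

hold_position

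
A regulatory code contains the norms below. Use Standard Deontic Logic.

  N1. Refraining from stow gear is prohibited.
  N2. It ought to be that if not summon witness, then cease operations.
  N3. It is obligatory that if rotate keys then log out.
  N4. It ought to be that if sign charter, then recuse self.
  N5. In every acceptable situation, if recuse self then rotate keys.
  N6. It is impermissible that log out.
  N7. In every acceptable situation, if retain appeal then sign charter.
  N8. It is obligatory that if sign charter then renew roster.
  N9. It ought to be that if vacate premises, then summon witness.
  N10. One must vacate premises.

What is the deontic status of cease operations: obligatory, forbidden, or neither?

Premise 2 is O(¬summon_witness → cease_operations), but O(¬summon_witness) is not derivable from the premises, so it does not yield O(cease_operations).
No premise or chain of K-axiom applications forces O(cease_operations), and none forces O(¬cease_operations). So cease_operations is neither obligatory nor forbidden under these norms.

Neither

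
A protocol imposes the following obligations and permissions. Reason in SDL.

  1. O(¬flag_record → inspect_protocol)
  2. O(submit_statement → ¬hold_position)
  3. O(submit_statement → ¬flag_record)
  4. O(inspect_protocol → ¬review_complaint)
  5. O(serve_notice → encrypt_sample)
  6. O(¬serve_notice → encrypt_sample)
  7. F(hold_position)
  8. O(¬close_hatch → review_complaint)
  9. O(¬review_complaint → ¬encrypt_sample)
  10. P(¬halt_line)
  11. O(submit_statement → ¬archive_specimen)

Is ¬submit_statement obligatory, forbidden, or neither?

Premises 6 and 5 cover both cases: O(¬serve_notice → encrypt_sample) and O(serve_notice → encrypt_sample). Since ¬serve_notice ∨ serve_notice is a tautology, O(encrypt_sample) follows.
Premise 9 is O(¬review_complaint → ¬encrypt_sample); contrapositively O(encrypt_sample → review_complaint). Since O(encrypt_sample) holds, K gives O(review_complaint).
The contrapositive of premise 4 (O(inspect_protocol → ¬review_complaint)) is O(review_complaint → ¬inspect_protocol), and O(review_complaint) is already established, so O(¬inspect_protocol).
Premise 1 is O(¬flag_record → inspect_protocol); contrapositively O(¬inspect_protocol → flag_record). Since O(¬inspect_protocol) holds, K gives O(flag_record).
Premise 3 is O(submit_statement → ¬flag_record); contrapositively O(flag_record → ¬submit_statement). Since O(flag_record) holds, K gives O(¬submit_statement).
Premises 2, 7, 8, 10, 11 do not contribute to this derivation.
Hence ¬submit_statement is obligatory.

Obligatory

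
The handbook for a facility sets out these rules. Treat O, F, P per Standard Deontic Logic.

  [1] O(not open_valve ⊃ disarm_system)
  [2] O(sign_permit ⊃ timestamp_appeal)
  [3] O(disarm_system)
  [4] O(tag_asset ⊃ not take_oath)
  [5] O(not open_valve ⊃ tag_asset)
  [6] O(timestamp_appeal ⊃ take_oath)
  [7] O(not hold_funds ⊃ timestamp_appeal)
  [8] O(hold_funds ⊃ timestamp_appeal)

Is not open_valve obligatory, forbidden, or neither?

Forbidden

By case analysis on not hold_funds: premise 7 gives O(not hold_funds ⊃ timestamp_appeal) and premise 8 gives O(hold_funds ⊃ timestamp_appeal), so O(timestamp_appeal) either way.
Applying K to premise 6 (O(timestamp_appeal ⊃ take_oath)) and O(timestamp_appeal) yields O(take_oath).
Premise 4, O(tag_asset ⊃ not take_oath), contraposes to O(take_oath ⊃ not tag_asset); with O(take_oath) we get O(not tag_asset).
Premise 5 is O(not open_valve ⊃ tag_asset); contrapositively O(not tag_asset ⊃ open_valve). Since O(not tag_asset) holds, K gives O(open_valve).
Premises 1, 2, 3 do not contribute to this derivation.
Thus O(open_valve), which is F(not open_valve): not open_valve is forbidden.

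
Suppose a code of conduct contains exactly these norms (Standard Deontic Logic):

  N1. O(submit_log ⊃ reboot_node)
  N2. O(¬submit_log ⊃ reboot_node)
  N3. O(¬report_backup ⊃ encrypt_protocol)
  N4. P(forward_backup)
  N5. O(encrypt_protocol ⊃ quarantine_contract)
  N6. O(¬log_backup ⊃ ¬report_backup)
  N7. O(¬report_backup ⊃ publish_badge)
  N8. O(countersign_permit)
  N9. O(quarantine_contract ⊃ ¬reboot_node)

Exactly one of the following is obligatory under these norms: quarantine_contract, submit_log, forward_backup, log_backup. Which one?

log_backup

By case analysis on ¬submit_log: premise 2 gives O(¬submit_log ⊃ reboot_node) and premise 1 gives O(submit_log ⊃ reboot_node), so O(reboot_node) either way.
The contrapositive of premise 9 (O(quarantine_contract ⊃ ¬reboot_node)) is O(reboot_node ⊃ ¬quarantine_contract), and O(reboot_node) is already established, so O(¬quarantine_contract).
Premise 5, O(encrypt_protocol ⊃ quarantine_contract), contraposes to O(¬quarantine_contract ⊃ ¬encrypt_protocol); with O(¬quarantine_contract) we get O(¬encrypt_protocol).
The contrapositive of premise 3 (O(¬report_backup ⊃ encrypt_protocol)) is O(¬encrypt_protocol ⊃ report_backup), and O(¬encrypt_protocol) is already established, so O(report_backup).
Premise 6 is O(¬log_backup ⊃ ¬report_backup); contrapositively O(report_backup ⊃ log_backup). Since O(report_backup) holds, K gives O(log_backup).
So O(log_backup) holds — log_backup is obligatory. None of the other listed options is made obligatory by any chain of premises.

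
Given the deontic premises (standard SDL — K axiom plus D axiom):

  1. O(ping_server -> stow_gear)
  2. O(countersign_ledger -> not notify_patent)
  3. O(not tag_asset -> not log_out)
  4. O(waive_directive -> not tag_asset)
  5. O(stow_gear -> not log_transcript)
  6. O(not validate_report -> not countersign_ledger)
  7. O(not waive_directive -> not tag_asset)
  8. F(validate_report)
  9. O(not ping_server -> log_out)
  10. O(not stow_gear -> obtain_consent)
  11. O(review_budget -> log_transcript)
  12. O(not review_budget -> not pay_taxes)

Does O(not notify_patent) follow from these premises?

No

Premise 2 is O(countersign_ledger -> not notify_patent), but O(countersign_ledger) is not derivable from the premises, so it does not yield O(not notify_patent).
No other premise forces O(not notify_patent). An ideal world satisfying every premise can still have not notify_patent false, so O(not notify_patent) is not derivable.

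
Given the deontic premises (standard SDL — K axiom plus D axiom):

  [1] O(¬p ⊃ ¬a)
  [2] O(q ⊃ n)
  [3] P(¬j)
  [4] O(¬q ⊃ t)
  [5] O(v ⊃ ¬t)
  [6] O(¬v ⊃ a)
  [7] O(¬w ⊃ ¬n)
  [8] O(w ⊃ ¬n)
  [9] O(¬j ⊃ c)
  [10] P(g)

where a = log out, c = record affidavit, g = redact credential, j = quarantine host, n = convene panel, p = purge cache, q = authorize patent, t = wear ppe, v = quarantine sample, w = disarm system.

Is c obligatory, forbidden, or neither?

Premise 9 is O(¬j ⊃ c), but O(¬j) is not derivable from the premises (the permission P(¬j) asserts only ¬O(j), not O(¬j)), so it does not yield O(c).
No premise or chain of K-axiom applications forces O(c), and none forces O(¬c). So c is neither obligatory nor forbidden under these norms.

Neither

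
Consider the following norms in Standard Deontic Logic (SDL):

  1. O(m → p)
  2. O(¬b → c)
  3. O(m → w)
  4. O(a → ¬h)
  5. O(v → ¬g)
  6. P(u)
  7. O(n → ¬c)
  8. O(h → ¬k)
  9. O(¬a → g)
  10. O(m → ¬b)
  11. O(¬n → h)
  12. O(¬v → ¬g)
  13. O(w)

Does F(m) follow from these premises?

Premises 5 and 12 cover both cases: O(v → ¬g) and O(¬v → ¬g). Since v ∨ ¬v is a tautology, O(¬g) follows.
Premise 9, O(¬a → g), contraposes to O(¬g → a); with O(¬g) we get O(a).
Premise 4 is O(a → ¬h); since O(a), deontic closure gives O(¬h).
The contrapositive of premise 11 (O(¬n → h)) is O(¬h → n), and O(¬h) is already established, so O(n).
Premise 7 is O(n → ¬c); since O(n), deontic closure gives O(¬c).
Premise 2, O(¬b → c), contraposes to O(¬c → b); with O(¬c) we get O(b).
The contrapositive of premise 10 (O(m → ¬b)) is O(b → ¬m), and O(b) is already established, so O(¬m).
Premises 1, 3, 6, 8, 13 do not contribute to this derivation.
So O(¬m) holds, i.e. F(m). The claim follows.

Yes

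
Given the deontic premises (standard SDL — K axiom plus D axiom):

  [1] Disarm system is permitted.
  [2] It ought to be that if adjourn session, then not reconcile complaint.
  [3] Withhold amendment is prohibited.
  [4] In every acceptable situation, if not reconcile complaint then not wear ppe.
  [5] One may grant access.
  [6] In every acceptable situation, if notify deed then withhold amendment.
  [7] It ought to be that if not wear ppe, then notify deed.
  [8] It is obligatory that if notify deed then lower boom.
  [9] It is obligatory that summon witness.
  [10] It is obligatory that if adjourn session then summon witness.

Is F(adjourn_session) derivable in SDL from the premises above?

F(withhold_amendment) at premise 3 means O(¬withhold_amendment).
The contrapositive of premise 6 (O(notify_deed → withhold_amendment)) is O(¬withhold_amendment → ¬notify_deed), and O(¬withhold_amendment) is already established, so O(¬notify_deed).
The contrapositive of premise 7 (O(¬wear_ppe → notify_deed)) is O(¬notify_deed → wear_ppe), and O(¬notify_deed) is already established, so O(wear_ppe).
Premise 4 is O(¬reconcile_complaint → ¬wear_ppe); contrapositively O(wear_ppe → reconcile_complaint). Since O(wear_ppe) holds, K gives O(reconcile_complaint).
The contrapositive of premise 2 (O(adjourn_session → ¬reconcile_complaint)) is O(reconcile_complaint → ¬adjourn_session), and O(reconcile_complaint) is already established, so O(¬adjourn_session).
Premises 1, 5, 8, 9, 10 do not contribute to this derivation.
So O(¬adjourn_session) holds, i.e. F(adjourn_session). The claim follows.

Yes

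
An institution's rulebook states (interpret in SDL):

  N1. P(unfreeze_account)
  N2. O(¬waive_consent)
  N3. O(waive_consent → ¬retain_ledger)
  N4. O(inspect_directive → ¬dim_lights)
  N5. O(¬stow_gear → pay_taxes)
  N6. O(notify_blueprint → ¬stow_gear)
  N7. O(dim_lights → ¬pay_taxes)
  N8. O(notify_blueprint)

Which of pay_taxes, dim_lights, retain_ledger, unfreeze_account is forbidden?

dim_lights

Premise 8 gives O(notify_blueprint).
Applying K to premise 6 (O(notify_blueprint → ¬stow_gear)) and O(notify_blueprint) yields O(¬stow_gear).
With premise 5, O(¬stow_gear → pay_taxes), the K-axiom yields O(pay_taxes).
The contrapositive of premise 7 (O(dim_lights → ¬pay_taxes)) is O(pay_taxes → ¬dim_lights), and O(pay_taxes) is already established, so O(¬dim_lights).
So O(¬dim_lights) holds, i.e. dim_lights is forbidden. None of the other listed options is forbidden under the premises.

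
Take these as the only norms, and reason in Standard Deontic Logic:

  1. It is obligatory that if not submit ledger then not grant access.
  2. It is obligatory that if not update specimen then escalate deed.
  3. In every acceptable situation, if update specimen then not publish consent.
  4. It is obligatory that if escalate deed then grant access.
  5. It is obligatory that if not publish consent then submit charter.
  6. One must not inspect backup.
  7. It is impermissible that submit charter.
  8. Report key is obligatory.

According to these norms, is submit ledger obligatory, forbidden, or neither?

Premise 7, F(submit_charter), is equivalent to O(¬submit_charter).
Premise 5 is O(¬publish_consent → submit_charter); contrapositively O(¬submit_charter → publish_consent). Since O(¬submit_charter) holds, K gives O(publish_consent).
Premise 3, O(update_specimen → ¬publish_consent), contraposes to O(publish_consent → ¬update_specimen); with O(publish_consent) we get O(¬update_specimen).
With premise 2, O(¬update_specimen → escalate_deed), the K-axiom yields O(escalate_deed).
With premise 4, O(escalate_deed → grant_access), the K-axiom yields O(grant_access).
Premise 1, O(¬submit_ledger → ¬grant_access), contraposes to O(grant_access → submit_ledger); with O(grant_access) we get O(submit_ledger).
Premises 6, 8 do not contribute to this derivation.
Hence submit_ledger is obligatory.

Obligatory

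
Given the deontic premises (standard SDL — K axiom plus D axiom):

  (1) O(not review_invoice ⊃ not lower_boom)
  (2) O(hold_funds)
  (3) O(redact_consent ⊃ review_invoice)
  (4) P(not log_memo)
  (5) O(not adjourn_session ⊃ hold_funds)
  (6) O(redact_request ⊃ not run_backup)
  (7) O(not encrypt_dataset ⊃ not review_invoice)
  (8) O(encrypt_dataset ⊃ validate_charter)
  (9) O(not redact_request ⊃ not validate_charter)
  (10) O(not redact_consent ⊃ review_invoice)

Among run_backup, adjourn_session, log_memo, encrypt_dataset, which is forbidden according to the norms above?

run_backup

Premises 10 and 3 are O(not redact_consent ⊃ review_invoice) and O(redact_consent ⊃ review_invoice); every ideal world satisfies not redact_consent or redact_consent, so in either case review_invoice holds — hence O(review_invoice).
Premise 7, O(not encrypt_dataset ⊃ not review_invoice), contraposes to O(review_invoice ⊃ encrypt_dataset); with O(review_invoice) we get O(encrypt_dataset).
Premise 8 is O(encrypt_dataset ⊃ validate_charter); since O(encrypt_dataset), deontic closure gives O(validate_charter).
Premise 9 is O(not redact_request ⊃ not validate_charter); contrapositively O(validate_charter ⊃ redact_request). Since O(validate_charter) holds, K gives O(redact_request).
Applying K to premise 6 (O(redact_request ⊃ not run_backup)) and O(redact_request) yields O(not run_backup).
So O(not run_backup) holds, i.e. run_backup is forbidden. None of the other listed options is forbidden under the premises.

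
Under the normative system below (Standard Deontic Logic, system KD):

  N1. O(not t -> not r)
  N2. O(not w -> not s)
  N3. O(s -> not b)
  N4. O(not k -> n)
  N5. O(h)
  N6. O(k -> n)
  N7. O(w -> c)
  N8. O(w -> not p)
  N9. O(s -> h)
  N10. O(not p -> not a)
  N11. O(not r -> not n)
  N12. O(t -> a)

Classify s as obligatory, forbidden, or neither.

Forbidden

Premises 4 and 6 are O(not k -> n) and O(k -> n); every ideal world satisfies not k or k, so in either case n holds — hence O(n).
Premise 11 is O(not r -> not n); contrapositively O(n -> r). Since O(n) holds, K gives O(r).
Premise 1 is O(not t -> not r); contrapositively O(r -> t). Since O(r) holds, K gives O(t).
From O(t) and premise 12, O(t -> a), we obtain O(a).
The contrapositive of premise 10 (O(not p -> not a)) is O(a -> p), and O(a) is already established, so O(p).
Premise 8 is O(w -> not p); contrapositively O(p -> not w). Since O(p) holds, K gives O(not w).
With premise 2, O(not w -> not s), the K-axiom yields O(not s).
Premises 3, 5, 7, 9 do not contribute to this derivation.
Thus O(not s), which is F(s): s is forbidden.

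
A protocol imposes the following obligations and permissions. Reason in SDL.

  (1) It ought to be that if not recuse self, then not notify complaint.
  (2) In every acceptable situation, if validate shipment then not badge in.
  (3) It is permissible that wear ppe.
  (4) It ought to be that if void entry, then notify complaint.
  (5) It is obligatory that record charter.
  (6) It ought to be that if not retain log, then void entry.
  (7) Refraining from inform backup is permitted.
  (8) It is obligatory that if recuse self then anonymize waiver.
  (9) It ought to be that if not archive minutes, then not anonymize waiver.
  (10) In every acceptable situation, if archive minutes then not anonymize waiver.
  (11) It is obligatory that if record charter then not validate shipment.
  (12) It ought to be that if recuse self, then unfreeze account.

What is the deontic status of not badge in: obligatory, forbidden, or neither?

Neither

Premise 2 is O(validate_shipment → ¬badge_in), but O(validate_shipment) is not derivable from the premises, so it does not yield O(¬badge_in).
No premise or chain of K-axiom applications forces O(¬badge_in), and none forces O(badge_in). So ¬badge_in is neither obligatory nor forbidden under these norms.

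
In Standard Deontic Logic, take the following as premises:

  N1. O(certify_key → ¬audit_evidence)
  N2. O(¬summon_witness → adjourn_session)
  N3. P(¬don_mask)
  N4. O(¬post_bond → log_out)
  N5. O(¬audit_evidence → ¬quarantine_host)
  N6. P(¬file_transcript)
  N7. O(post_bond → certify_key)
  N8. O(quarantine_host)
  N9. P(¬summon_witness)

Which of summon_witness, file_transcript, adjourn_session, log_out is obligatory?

From premise 8 we have O(quarantine_host).
The contrapositive of premise 5 (O(¬audit_evidence → ¬quarantine_host)) is O(quarantine_host → audit_evidence), and O(quarantine_host) is already established, so O(audit_evidence).
Premise 1, O(certify_key → ¬audit_evidence), contraposes to O(audit_evidence → ¬certify_key); with O(audit_evidence) we get O(¬certify_key).
Premise 7 is O(post_bond → certify_key); contrapositively O(¬certify_key → ¬post_bond). Since O(¬certify_key) holds, K gives O(¬post_bond).
Premise 4 is O(¬post_bond → log_out); since O(¬post_bond), deontic closure gives O(log_out).
So O(log_out) holds — log_out is obligatory. None of the other listed options is made obligatory by any chain of premises.

log_out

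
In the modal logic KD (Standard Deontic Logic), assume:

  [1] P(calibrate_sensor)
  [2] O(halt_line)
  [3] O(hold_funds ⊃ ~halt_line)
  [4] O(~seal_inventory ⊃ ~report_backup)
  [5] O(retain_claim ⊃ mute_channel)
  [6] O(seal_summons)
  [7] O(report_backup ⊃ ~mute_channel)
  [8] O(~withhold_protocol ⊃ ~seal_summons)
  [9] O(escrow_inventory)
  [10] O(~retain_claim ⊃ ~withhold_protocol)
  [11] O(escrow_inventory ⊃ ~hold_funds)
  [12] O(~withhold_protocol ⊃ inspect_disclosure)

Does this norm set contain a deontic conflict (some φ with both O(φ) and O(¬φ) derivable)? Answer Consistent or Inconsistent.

Consistent

Premise 3 is O(hold_funds ⊃ ~halt_line), but O(hold_funds) is not derivable from the premises, so it does not yield O(~halt_line).
So O(~halt_line) is not derivable, and the apparent clash with O(halt_line) does not arise.
A world satisfying every obligation exists (e.g. calibrate_sensor=false, escrow_inventory=true, halt_line=true, hold_funds=false, inspect_disclosure=false, mute_channel=true, report_backup=false, retain_claim=true, seal_inventory=false, seal_summons=true, withhold_protocol=true); no atom is both obligatory and forbidden, so the set is consistent.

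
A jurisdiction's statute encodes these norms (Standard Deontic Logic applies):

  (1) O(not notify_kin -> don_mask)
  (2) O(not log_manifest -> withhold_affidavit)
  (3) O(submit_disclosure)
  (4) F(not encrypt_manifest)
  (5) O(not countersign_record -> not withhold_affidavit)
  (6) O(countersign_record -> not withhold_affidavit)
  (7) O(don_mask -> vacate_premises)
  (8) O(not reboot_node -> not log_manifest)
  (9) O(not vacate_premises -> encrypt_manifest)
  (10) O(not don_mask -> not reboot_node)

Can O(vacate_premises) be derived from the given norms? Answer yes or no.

Premises 5 and 6 are O(not countersign_record -> not withhold_affidavit) and O(countersign_record -> not withhold_affidavit); every ideal world satisfies not countersign_record or countersign_record, so in either case not withhold_affidavit holds — hence O(not withhold_affidavit).
Premise 2, O(not log_manifest -> withhold_affidavit), contraposes to O(not withhold_affidavit -> log_manifest); with O(not withhold_affidavit) we get O(log_manifest).
Premise 8, O(not reboot_node -> not log_manifest), contraposes to O(log_manifest -> reboot_node); with O(log_manifest) we get O(reboot_node).
Premise 10, O(not don_mask -> not reboot_node), contraposes to O(reboot_node -> don_mask); with O(reboot_node) we get O(don_mask).
Applying K to premise 7 (O(don_mask -> vacate_premises)) and O(don_mask) yields O(vacate_premises).
Premises 1, 3, 4, 9 do not contribute to this derivation.
So O(vacate_premises) follows.

Yes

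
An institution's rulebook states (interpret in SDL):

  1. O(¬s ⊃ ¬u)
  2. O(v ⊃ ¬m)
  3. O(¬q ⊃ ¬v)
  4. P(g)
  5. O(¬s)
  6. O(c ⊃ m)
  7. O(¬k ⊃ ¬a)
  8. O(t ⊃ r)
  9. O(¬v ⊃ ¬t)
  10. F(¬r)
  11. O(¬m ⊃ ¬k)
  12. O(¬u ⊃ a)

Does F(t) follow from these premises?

From premise 5 we have O(¬s).
With premise 1, O(¬s ⊃ ¬u), the K-axiom yields O(¬u).
Applying K to premise 12 (O(¬u ⊃ a)) and O(¬u) yields O(a).
Premise 7 is O(¬k ⊃ ¬a); contrapositively O(a ⊃ k). Since O(a) holds, K gives O(k).
Premise 11 is O(¬m ⊃ ¬k); contrapositively O(k ⊃ m). Since O(k) holds, K gives O(m).
Premise 2, O(v ⊃ ¬m), contraposes to O(m ⊃ ¬v); with O(m) we get O(¬v).
From O(¬v) and premise 9, O(¬v ⊃ ¬t), we obtain O(¬t).
Premises 3, 4, 6, 8, 10 do not contribute to this derivation.
So O(¬t) holds, i.e. F(t). The claim follows.

Yes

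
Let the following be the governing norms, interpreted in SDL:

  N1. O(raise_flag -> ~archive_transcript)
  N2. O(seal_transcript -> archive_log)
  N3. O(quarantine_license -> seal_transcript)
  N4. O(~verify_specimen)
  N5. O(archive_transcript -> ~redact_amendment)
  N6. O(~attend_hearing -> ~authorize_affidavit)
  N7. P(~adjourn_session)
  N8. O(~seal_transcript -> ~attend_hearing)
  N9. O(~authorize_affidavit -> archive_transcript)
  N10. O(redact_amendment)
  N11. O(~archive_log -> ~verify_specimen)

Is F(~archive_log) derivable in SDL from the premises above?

Premise 10 states O(redact_amendment) outright.
Premise 5, O(archive_transcript -> ~redact_amendment), contraposes to O(redact_amendment -> ~archive_transcript); with O(redact_amendment) we get O(~archive_transcript).
The contrapositive of premise 9 (O(~authorize_affidavit -> archive_transcript)) is O(~archive_transcript -> authorize_affidavit), and O(~archive_transcript) is already established, so O(authorize_affidavit).
Premise 6 is O(~attend_hearing -> ~authorize_affidavit); contrapositively O(authorize_affidavit -> attend_hearing). Since O(authorize_affidavit) holds, K gives O(attend_hearing).
Premise 8 is O(~seal_transcript -> ~attend_hearing); contrapositively O(attend_hearing -> seal_transcript). Since O(attend_hearing) holds, K gives O(seal_transcript).
From O(seal_transcript) and premise 2, O(seal_transcript -> archive_log), we obtain O(archive_log).
Premises 1, 3, 4, 7, 11 do not contribute to this derivation.
So O(archive_log) holds, i.e. F(~archive_log). The claim follows.

Yes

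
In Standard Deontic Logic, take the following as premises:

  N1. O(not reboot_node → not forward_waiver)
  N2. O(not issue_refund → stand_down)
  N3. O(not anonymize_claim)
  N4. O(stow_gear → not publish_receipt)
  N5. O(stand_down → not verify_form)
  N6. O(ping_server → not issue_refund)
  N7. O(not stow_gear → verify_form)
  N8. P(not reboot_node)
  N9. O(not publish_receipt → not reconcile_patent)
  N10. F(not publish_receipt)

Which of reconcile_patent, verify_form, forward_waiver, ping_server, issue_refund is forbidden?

F(not publish_receipt) at premise 10 means O(publish_receipt).
Premise 4, O(stow_gear → not publish_receipt), contraposes to O(publish_receipt → not stow_gear); with O(publish_receipt) we get O(not stow_gear).
Premise 7 is O(not stow_gear → verify_form); since O(not stow_gear), deontic closure gives O(verify_form).
The contrapositive of premise 5 (O(stand_down → not verify_form)) is O(verify_form → not stand_down), and O(verify_form) is already established, so O(not stand_down).
Premise 2 is O(not issue_refund → stand_down); contrapositively O(not stand_down → issue_refund). Since O(not stand_down) holds, K gives O(issue_refund).
Premise 6 is O(ping_server → not issue_refund); contrapositively O(issue_refund → not ping_server). Since O(issue_refund) holds, K gives O(not ping_server).
So O(not ping_server) holds, i.e. ping_server is forbidden. None of the other listed options is forbidden under the premises.

ping_server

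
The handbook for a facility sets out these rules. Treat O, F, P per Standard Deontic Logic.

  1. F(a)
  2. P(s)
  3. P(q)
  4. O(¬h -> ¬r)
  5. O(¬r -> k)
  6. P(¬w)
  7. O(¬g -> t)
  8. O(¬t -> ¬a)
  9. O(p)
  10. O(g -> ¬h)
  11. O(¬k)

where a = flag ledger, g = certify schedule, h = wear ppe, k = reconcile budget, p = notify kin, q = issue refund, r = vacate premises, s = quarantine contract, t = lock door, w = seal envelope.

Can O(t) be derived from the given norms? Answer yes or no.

Premise 11 gives O(¬k).
The contrapositive of premise 5 (O(¬r -> k)) is O(¬k -> r), and O(¬k) is already established, so O(r).
The contrapositive of premise 4 (O(¬h -> ¬r)) is O(r -> h), and O(r) is already established, so O(h).
The contrapositive of premise 10 (O(g -> ¬h)) is O(h -> ¬g), and O(h) is already established, so O(¬g).
Premise 7 is O(¬g -> t); since O(¬g), deontic closure gives O(t).
Premises 1, 2, 3, 6, 8, 9 do not contribute to this derivation.
So O(t) follows.

Yes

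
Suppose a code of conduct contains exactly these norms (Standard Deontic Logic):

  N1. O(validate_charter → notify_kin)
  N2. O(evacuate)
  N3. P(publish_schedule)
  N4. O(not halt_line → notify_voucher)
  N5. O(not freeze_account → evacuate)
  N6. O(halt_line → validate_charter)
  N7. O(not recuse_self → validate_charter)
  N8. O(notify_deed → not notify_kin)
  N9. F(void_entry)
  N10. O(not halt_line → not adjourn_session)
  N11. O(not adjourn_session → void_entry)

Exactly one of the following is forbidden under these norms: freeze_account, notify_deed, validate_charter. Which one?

notify_deed

Premise 9, F(void_entry), is equivalent to O(not void_entry).
The contrapositive of premise 11 (O(not adjourn_session → void_entry)) is O(not void_entry → adjourn_session), and O(not void_entry) is already established, so O(adjourn_session).
The contrapositive of premise 10 (O(not halt_line → not adjourn_session)) is O(adjourn_session → halt_line), and O(adjourn_session) is already established, so O(halt_line).
Premise 6 is O(halt_line → validate_charter); since O(halt_line), deontic closure gives O(validate_charter).
Premise 1 is O(validate_charter → notify_kin); since O(validate_charter), deontic closure gives O(notify_kin).
Premise 8 is O(notify_deed → not notify_kin); contrapositively O(notify_kin → not notify_deed). Since O(notify_kin) holds, K gives O(not notify_deed).
So O(not notify_deed) holds, i.e. notify_deed is forbidden. None of the other listed options is forbidden under the premises.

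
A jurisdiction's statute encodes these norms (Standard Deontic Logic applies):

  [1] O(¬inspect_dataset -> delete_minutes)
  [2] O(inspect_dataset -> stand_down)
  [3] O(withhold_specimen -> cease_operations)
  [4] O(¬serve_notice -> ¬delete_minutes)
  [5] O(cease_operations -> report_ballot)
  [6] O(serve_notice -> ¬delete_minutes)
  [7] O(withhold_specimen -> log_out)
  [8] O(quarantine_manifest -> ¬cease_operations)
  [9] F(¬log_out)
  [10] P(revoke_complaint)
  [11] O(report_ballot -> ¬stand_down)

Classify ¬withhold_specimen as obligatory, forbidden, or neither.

Premises 6 and 4 are O(serve_notice -> ¬delete_minutes) and O(¬serve_notice -> ¬delete_minutes); every ideal world satisfies serve_notice or ¬serve_notice, so in either case ¬delete_minutes holds — hence O(¬delete_minutes).
Premise 1, O(¬inspect_dataset -> delete_minutes), contraposes to O(¬delete_minutes -> inspect_dataset); with O(¬delete_minutes) we get O(inspect_dataset).
Premise 2 is O(inspect_dataset -> stand_down); since O(inspect_dataset), deontic closure gives O(stand_down).
Premise 11 is O(report_ballot -> ¬stand_down); contrapositively O(stand_down -> ¬report_ballot). Since O(stand_down) holds, K gives O(¬report_ballot).
The contrapositive of premise 5 (O(cease_operations -> report_ballot)) is O(¬report_ballot -> ¬cease_operations), and O(¬report_ballot) is already established, so O(¬cease_operations).
Premise 3 is O(withhold_specimen -> cease_operations); contrapositively O(¬cease_operations -> ¬withhold_specimen). Since O(¬cease_operations) holds, K gives O(¬withhold_specimen).
Premises 7, 8, 9, 10 do not contribute to this derivation.
Hence ¬withhold_specimen is obligatory.

Obligatory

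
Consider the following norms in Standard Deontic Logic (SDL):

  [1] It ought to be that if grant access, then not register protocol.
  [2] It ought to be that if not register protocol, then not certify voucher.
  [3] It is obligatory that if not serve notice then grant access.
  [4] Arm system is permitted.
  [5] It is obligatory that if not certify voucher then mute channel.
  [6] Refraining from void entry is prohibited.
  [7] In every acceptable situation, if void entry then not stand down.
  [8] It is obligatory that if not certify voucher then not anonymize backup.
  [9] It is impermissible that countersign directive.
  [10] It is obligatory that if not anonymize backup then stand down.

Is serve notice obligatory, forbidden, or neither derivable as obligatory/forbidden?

Premise 6 is F(¬void_entry), i.e. O(void_entry).
With premise 7, O(void_entry → ¬stand_down), the K-axiom yields O(¬stand_down).
Premise 10, O(¬anonymize_backup → stand_down), contraposes to O(¬stand_down → anonymize_backup); with O(¬stand_down) we get O(anonymize_backup).
The contrapositive of premise 8 (O(¬certify_voucher → ¬anonymize_backup)) is O(anonymize_backup → certify_voucher), and O(anonymize_backup) is already established, so O(certify_voucher).
Premise 2 is O(¬register_protocol → ¬certify_voucher); contrapositively O(certify_voucher → register_protocol). Since O(certify_voucher) holds, K gives O(register_protocol).
Premise 1, O(grant_access → ¬register_protocol), contraposes to O(register_protocol → ¬grant_access); with O(register_protocol) we get O(¬grant_access).
The contrapositive of premise 3 (O(¬serve_notice → grant_access)) is O(¬grant_access → serve_notice), and O(¬grant_access) is already established, so O(serve_notice).
Premises 4, 5, 9 do not contribute to this derivation.
Hence serve_notice is obligatory.

Obligatory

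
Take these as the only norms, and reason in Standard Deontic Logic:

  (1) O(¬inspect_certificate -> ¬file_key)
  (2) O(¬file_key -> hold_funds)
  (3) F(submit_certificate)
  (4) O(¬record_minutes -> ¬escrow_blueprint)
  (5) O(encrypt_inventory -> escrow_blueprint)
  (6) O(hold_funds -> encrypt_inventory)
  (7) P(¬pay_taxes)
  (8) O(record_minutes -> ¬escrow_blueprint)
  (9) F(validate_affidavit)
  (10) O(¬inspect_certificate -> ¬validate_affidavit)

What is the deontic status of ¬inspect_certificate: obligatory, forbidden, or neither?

Forbidden

Premises 8 and 4 cover both cases: O(record_minutes -> ¬escrow_blueprint) and O(¬record_minutes -> ¬escrow_blueprint). Since record_minutes ∨ ¬record_minutes is a tautology, O(¬escrow_blueprint) follows.
The contrapositive of premise 5 (O(encrypt_inventory -> escrow_blueprint)) is O(¬escrow_blueprint -> ¬encrypt_inventory), and O(¬escrow_blueprint) is already established, so O(¬encrypt_inventory).
The contrapositive of premise 6 (O(hold_funds -> encrypt_inventory)) is O(¬encrypt_inventory -> ¬hold_funds), and O(¬encrypt_inventory) is already established, so O(¬hold_funds).
The contrapositive of premise 2 (O(¬file_key -> hold_funds)) is O(¬hold_funds -> file_key), and O(¬hold_funds) is already established, so O(file_key).
Premise 1 is O(¬inspect_certificate -> ¬file_key); contrapositively O(file_key -> inspect_certificate). Since O(file_key) holds, K gives O(inspect_certificate).
Premises 3, 7, 9, 10 do not contribute to this derivation.
Thus O(inspect_certificate), which is F(¬inspect_certificate): ¬inspect_certificate is forbidden.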